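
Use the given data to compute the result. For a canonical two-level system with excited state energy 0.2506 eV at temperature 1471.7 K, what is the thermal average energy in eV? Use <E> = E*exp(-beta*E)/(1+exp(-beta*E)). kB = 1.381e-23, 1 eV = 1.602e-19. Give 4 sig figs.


Step 1: beta*E = 0.2506*1.602e-19/(1.381e-23*1471.7) = 1.975
Step 2: exp(-beta*E) = 0.1387
Step 3: <E> = 0.2506*0.1387/(1+0.1387) = 0.03053 eV

0.03053


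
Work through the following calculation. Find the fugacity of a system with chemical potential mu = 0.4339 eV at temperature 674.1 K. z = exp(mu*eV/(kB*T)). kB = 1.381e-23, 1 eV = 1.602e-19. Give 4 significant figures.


Step 1: Convert mu to Joules: 0.4339*1.602e-19 = 6.951e-20 J
Step 2: kB*T = 1.381e-23*674.1 = 9.309e-21 J
Step 3: mu/(kB*T) = 7.467
Step 4: z = exp(7.467) = 1749

1749


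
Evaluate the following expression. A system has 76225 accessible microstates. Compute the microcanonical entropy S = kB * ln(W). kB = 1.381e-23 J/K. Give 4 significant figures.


Step 1: ln(W) = ln(76225) = 11.24
Step 2: S = kB * ln(W) = 1.381e-23 * 11.24
Step 3: S = 1.552e-22 J/K

1.552e-22


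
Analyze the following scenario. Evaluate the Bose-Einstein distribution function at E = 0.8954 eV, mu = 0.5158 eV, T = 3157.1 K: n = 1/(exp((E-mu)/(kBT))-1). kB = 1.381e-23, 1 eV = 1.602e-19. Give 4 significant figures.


Step 1: (E - mu) = 0.3796 eV
Step 2: x = (E-mu)*eV/(kB*T) = 0.3796*1.602e-19/(1.381e-23*3157.1) = 1.395
Step 3: exp(x) = 4.034
Step 4: n = 1/(exp(x)-1) = 0.3296

0.3296


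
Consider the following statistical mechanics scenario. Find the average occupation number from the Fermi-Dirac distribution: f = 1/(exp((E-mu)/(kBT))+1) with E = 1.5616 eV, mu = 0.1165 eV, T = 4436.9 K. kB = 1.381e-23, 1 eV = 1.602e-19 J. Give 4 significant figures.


Step 1: (E - mu) = 1.5616 - 0.1165 = 1.445 eV
Step 2: Convert: (E-mu)*eV = 2.315e-19 J
Step 3: x = (E-mu)*eV/(kB*T) = 3.778
Step 4: f = 1/(exp(3.778)+1) = 0.02235

0.02235


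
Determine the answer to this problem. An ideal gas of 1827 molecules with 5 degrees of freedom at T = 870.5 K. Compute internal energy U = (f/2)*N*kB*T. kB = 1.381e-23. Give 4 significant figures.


Step 1: f/2 = 5/2 = 2.5
Step 2: N*kB*T = 1827*1.381e-23*870.5 = 2.196e-17
Step 3: U = 2.5 * 2.196e-17 = 5.491e-17 J

5.491e-17


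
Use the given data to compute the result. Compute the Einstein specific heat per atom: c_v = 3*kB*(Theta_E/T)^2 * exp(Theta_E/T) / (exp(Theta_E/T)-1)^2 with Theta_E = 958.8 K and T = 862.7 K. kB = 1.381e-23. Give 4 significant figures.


Step 1: x = Theta_E/T = 958.8/862.7 = 1.111
Step 2: x^2 = 1.235
Step 3: exp(x) = 3.039
Step 4: c_v = 3*1.381e-23*1.235*3.039/(3.039-1)^2 = 3.742e-23

3.742e-23


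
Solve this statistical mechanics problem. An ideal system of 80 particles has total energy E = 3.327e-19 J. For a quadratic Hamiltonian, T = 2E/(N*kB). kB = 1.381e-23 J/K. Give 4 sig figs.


Step 1: Numerator = 2*E = 2*3.327e-19 = 6.654e-19 J
Step 2: Denominator = N*kB = 80*1.381e-23 = 1.105e-21
Step 3: T = 6.654e-19 / 1.105e-21 = 602.3 K

602.3


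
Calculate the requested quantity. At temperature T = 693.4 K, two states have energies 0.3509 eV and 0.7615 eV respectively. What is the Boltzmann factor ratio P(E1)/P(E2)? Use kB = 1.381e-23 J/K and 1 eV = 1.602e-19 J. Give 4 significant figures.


Step 1: Compute energy difference dE = E1 - E2 = 0.3509 - 0.7615 = -0.4106 eV
Step 2: Convert to Joules: dE_J = -0.4106 * 1.602e-19 = -6.578e-20 J
Step 3: Compute exponent = -dE_J / (kB * T) = -(-6.578e-20) / (1.381e-23 * 693.4) = 6.869
Step 4: P(E1)/P(E2) = exp(6.869) = 962.1

962.1


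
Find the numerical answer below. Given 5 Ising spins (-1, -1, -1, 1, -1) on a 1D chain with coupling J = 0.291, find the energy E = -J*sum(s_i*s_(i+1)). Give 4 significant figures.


Step 1: Nearest-neighbor products: 1, 1, -1, -1
Step 2: Sum of products = 0
Step 3: E = -0.291 * 0 = 0

0


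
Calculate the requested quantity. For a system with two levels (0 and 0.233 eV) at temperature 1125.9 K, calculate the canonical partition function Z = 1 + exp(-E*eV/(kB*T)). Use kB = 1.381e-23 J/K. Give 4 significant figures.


Step 1: Compute beta*E = E*eV/(kB*T) = 0.233*1.602e-19/(1.381e-23*1125.9) = 2.401
Step 2: exp(-beta*E) = exp(-2.401) = 0.09066
Step 3: Z = 1 + 0.09066 = 1.091

1.091


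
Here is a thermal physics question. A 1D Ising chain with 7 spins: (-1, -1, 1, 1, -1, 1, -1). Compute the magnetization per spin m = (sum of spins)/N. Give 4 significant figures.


Step 1: Count up spins (+1): 3, down spins (-1): 4
Step 2: Total magnetization M = 3 - 4 = -1
Step 3: m = M/N = -1/7 = -0.1429

-0.1429


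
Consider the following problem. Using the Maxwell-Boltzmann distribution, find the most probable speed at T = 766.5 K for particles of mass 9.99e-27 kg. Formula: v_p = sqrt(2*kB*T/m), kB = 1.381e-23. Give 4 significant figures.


Step 1: Numerator = 2*kB*T = 2*1.381e-23*766.5 = 2.117e-20
Step 2: Ratio = 2.117e-20 / 9.99e-27 = 2.119e+06
Step 3: v_p = sqrt(2.119e+06) = 1456 m/s

1456


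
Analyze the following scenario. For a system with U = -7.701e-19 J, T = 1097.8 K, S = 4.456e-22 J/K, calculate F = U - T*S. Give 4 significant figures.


Step 1: T*S = 1097.8 * 4.456e-22 = 4.892e-19 J
Step 2: F = U - T*S = -7.701e-19 - 4.892e-19
Step 3: F = -1.259e-18 J

-1.259e-18


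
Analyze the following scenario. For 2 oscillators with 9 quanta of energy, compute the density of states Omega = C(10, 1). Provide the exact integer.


Step 1: Use binomial coefficient C(10, 1)
Step 2: Numerator = 10! / 9!
Step 3: Denominator = 1!
Step 4: Omega = 10

10


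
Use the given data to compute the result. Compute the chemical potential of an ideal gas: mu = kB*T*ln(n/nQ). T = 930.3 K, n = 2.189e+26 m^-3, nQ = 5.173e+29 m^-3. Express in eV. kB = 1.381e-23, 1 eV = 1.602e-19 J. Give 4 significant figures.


Step 1: n/nQ = 2.189e+26/5.173e+29 = 0.0004232
Step 2: ln(n/nQ) = -7.768
Step 3: mu = kB*T*ln(n/nQ) = 1.285e-20*-7.768 = -9.98e-20 J
Step 4: Convert to eV: -9.98e-20/1.602e-19 = -0.6229 eV

-0.6229


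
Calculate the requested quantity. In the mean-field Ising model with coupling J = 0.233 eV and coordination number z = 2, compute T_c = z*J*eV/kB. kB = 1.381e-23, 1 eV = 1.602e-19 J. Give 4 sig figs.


Step 1: z*J = 2*0.233 = 0.466 eV
Step 2: Convert to Joules: 0.466*1.602e-19 = 7.465e-20 J
Step 3: T_c = 7.465e-20 / 1.381e-23 = 5406 K

5406


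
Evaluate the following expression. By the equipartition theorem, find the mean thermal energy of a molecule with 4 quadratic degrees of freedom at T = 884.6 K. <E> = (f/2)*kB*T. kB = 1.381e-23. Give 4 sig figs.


Step 1: f/2 = 4/2 = 2
Step 2: kB*T = 1.381e-23 * 884.6 = 1.222e-20
Step 3: <E> = 2 * 1.222e-20 = 2.443e-20 J

2.443e-20


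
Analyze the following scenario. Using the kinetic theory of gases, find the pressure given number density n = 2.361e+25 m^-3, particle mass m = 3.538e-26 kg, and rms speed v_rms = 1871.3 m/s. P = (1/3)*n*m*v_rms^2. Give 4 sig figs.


Step 1: v_rms^2 = 1871.3^2 = 3.502e+06
Step 2: n*m = 2.361e+25*3.538e-26 = 0.8353
Step 3: P = (1/3)*0.8353*3.502e+06 = 9.75e+05 Pa

9.75e+05


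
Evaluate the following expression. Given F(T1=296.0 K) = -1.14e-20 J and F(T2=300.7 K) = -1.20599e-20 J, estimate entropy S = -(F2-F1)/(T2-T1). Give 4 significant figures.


Step 1: dF = F2 - F1 = -1.20599e-20 - (-1.14e-20) = -6.599e-22 J
Step 2: dT = T2 - T1 = 300.7 - 296.0 = 4.7 K
Step 3: S = -dF/dT = -(-6.599e-22)/4.7 = 1.404e-22 J/K

1.404e-22


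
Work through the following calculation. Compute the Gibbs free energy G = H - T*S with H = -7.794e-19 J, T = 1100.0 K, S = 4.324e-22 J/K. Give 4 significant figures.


Step 1: T*S = 1100.0 * 4.324e-22 = 4.756e-19 J
Step 2: G = H - T*S = -7.794e-19 - 4.756e-19
Step 3: G = -1.255e-18 J

-1.255e-18


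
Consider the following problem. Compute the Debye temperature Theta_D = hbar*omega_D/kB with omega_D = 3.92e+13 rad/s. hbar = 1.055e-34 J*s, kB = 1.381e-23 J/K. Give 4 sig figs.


Step 1: hbar*omega_D = 1.055e-34 * 3.92e+13 = 4.136e-21 J
Step 2: Theta_D = 4.136e-21 / 1.381e-23
Step 3: Theta_D = 299.5 K

299.5


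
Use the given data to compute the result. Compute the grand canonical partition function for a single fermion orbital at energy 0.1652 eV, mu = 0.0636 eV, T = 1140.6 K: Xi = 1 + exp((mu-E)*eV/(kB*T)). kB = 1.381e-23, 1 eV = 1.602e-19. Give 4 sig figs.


Step 1: (mu - E) = 0.0636 - 0.1652 = -0.1016 eV
Step 2: x = (mu-E)*eV/(kB*T) = -0.1016*1.602e-19/(1.381e-23*1140.6) = -1.033
Step 3: exp(x) = 0.3558
Step 4: Xi = 1 + 0.3558 = 1.356

1.356


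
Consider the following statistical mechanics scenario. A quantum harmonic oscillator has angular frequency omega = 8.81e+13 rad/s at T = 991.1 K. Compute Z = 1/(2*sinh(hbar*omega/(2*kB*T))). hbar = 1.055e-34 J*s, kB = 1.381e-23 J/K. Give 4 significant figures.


Step 1: Compute x = hbar*omega/(kB*T) = 1.055e-34*8.81e+13/(1.381e-23*991.1) = 0.6791
Step 2: x/2 = 0.3395
Step 3: sinh(x/2) = 0.3461
Step 4: Z = 1/(2*0.3461) = 1.445

1.445


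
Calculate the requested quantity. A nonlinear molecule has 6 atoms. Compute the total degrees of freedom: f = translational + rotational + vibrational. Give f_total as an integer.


Step 1: Translational DOF = 3
Step 2: Rotational DOF (nonlinear) = 3
Step 3: Vibrational DOF = 3*6 - 6 = 12
Step 4: Total = 3 + 3 + 12 = 18

18


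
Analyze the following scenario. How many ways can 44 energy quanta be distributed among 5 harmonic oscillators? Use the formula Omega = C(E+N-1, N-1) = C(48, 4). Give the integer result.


Step 1: Use binomial coefficient C(48, 4)
Step 2: Numerator = 48! / 44!
Step 3: Denominator = 4!
Step 4: Omega = 194580

194580


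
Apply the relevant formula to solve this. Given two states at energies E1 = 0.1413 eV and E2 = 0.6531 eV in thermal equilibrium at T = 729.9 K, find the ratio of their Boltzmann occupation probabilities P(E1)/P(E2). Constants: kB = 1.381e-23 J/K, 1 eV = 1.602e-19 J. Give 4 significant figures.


Step 1: Compute energy difference dE = E1 - E2 = 0.1413 - 0.6531 = -0.5118 eV
Step 2: Convert to Joules: dE_J = -0.5118 * 1.602e-19 = -8.199e-20 J
Step 3: Compute exponent = -dE_J / (kB * T) = -(-8.199e-20) / (1.381e-23 * 729.9) = 8.134
Step 4: P(E1)/P(E2) = exp(8.134) = 3409

3409


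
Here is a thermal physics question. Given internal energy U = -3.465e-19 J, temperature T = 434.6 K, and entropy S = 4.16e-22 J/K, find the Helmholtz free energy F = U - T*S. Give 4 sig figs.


Step 1: T*S = 434.6 * 4.16e-22 = 1.808e-19 J
Step 2: F = U - T*S = -3.465e-19 - 1.808e-19
Step 3: F = -5.273e-19 J

-5.273e-19


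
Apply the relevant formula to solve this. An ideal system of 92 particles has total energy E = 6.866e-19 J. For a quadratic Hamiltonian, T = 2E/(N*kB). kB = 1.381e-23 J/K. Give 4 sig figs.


Step 1: Numerator = 2*E = 2*6.866e-19 = 1.373e-18 J
Step 2: Denominator = N*kB = 92*1.381e-23 = 1.271e-21
Step 3: T = 1.373e-18 / 1.271e-21 = 1081 K

1081


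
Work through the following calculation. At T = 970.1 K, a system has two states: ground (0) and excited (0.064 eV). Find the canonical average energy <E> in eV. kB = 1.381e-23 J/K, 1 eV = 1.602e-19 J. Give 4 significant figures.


Step 1: beta*E = 0.064*1.602e-19/(1.381e-23*970.1) = 0.7653
Step 2: exp(-beta*E) = 0.4652
Step 3: <E> = 0.064*0.4652/(1+0.4652) = 0.02032 eV

0.02032


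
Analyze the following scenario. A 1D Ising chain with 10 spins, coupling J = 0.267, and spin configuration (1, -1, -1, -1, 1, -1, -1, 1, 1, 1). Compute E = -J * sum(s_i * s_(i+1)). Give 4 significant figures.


Step 1: Nearest-neighbor products: -1, 1, 1, -1, -1, 1, -1, 1, 1
Step 2: Sum of products = 1
Step 3: E = -0.267 * 1 = -0.267

-0.267


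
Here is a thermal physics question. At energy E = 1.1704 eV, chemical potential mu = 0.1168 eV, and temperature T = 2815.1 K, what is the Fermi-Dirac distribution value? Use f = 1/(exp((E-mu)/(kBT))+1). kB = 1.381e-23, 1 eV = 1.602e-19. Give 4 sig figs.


Step 1: (E - mu) = 1.1704 - 0.1168 = 1.054 eV
Step 2: Convert: (E-mu)*eV = 1.688e-19 J
Step 3: x = (E-mu)*eV/(kB*T) = 4.342
Step 4: f = 1/(exp(4.342)+1) = 0.01285

0.01285


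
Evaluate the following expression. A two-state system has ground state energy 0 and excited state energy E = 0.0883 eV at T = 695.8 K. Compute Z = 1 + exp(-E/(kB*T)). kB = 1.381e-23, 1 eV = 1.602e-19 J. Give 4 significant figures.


Step 1: Compute beta*E = E*eV/(kB*T) = 0.0883*1.602e-19/(1.381e-23*695.8) = 1.472
Step 2: exp(-beta*E) = exp(-1.472) = 0.2294
Step 3: Z = 1 + 0.2294 = 1.229

1.229


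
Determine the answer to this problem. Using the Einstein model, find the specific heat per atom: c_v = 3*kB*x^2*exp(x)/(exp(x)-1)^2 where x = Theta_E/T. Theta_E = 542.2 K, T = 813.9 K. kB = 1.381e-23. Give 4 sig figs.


Step 1: x = Theta_E/T = 542.2/813.9 = 0.6662
Step 2: x^2 = 0.4438
Step 3: exp(x) = 1.947
Step 4: c_v = 3*1.381e-23*0.4438*1.947/(1.947-1)^2 = 3.993e-23

3.993e-23


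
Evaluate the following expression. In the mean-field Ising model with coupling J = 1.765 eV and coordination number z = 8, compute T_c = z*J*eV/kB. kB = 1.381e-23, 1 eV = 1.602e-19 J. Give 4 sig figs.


Step 1: z*J = 8*1.765 = 14.12 eV
Step 2: Convert to Joules: 14.12*1.602e-19 = 2.262e-18 J
Step 3: T_c = 2.262e-18 / 1.381e-23 = 1.638e+05 K

1.638e+05


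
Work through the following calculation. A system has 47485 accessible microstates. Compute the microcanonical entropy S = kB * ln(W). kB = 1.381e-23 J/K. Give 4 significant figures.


Step 1: ln(W) = ln(47485) = 10.77
Step 2: S = kB * ln(W) = 1.381e-23 * 10.77
Step 3: S = 1.487e-22 J/K

1.487e-22


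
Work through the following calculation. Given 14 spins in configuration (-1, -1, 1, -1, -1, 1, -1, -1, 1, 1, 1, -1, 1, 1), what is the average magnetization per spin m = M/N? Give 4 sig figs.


Step 1: Count up spins (+1): 7, down spins (-1): 7
Step 2: Total magnetization M = 7 - 7 = 0
Step 3: m = M/N = 0/14 = 0

0


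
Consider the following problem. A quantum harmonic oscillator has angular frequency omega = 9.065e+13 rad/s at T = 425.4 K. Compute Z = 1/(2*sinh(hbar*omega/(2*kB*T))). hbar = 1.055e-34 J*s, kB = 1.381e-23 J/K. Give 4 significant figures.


Step 1: Compute x = hbar*omega/(kB*T) = 1.055e-34*9.065e+13/(1.381e-23*425.4) = 1.628
Step 2: x/2 = 0.814
Step 3: sinh(x/2) = 0.9069
Step 4: Z = 1/(2*0.9069) = 0.5514

0.5514


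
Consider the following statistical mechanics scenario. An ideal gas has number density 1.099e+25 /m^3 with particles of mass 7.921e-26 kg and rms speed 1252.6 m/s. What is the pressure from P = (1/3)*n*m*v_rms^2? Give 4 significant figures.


Step 1: v_rms^2 = 1252.6^2 = 1.569e+06
Step 2: n*m = 1.099e+25*7.921e-26 = 0.8705
Step 3: P = (1/3)*0.8705*1.569e+06 = 4.553e+05 Pa

4.553e+05


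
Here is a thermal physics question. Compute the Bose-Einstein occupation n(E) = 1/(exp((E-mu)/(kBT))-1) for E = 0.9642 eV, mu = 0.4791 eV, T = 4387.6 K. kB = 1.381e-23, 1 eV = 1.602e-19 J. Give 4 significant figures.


Step 1: (E - mu) = 0.4851 eV
Step 2: x = (E-mu)*eV/(kB*T) = 0.4851*1.602e-19/(1.381e-23*4387.6) = 1.283
Step 3: exp(x) = 3.606
Step 4: n = 1/(exp(x)-1) = 0.3838

0.3838


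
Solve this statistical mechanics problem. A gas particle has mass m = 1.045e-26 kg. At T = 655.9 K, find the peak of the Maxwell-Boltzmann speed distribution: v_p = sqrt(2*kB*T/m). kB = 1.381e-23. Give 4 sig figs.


Step 1: Numerator = 2*kB*T = 2*1.381e-23*655.9 = 1.812e-20
Step 2: Ratio = 1.812e-20 / 1.045e-26 = 1.734e+06
Step 3: v_p = sqrt(1.734e+06) = 1317 m/s

1317


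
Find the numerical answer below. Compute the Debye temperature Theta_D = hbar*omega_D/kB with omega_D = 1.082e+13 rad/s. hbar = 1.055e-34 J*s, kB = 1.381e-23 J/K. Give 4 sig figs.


Step 1: hbar*omega_D = 1.055e-34 * 1.082e+13 = 1.142e-21 J
Step 2: Theta_D = 1.142e-21 / 1.381e-23
Step 3: Theta_D = 82.66 K

82.66


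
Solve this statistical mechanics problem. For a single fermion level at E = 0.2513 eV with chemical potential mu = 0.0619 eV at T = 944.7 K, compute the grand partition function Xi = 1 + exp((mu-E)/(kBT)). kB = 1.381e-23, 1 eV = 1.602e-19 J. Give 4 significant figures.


Step 1: (mu - E) = 0.0619 - 0.2513 = -0.1894 eV
Step 2: x = (mu-E)*eV/(kB*T) = -0.1894*1.602e-19/(1.381e-23*944.7) = -2.326
Step 3: exp(x) = 0.09771
Step 4: Xi = 1 + 0.09771 = 1.098

1.098


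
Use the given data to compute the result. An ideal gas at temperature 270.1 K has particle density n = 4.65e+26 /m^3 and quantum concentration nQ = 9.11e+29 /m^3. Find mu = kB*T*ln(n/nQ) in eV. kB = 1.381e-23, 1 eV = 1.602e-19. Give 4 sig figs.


Step 1: n/nQ = 4.65e+26/9.11e+29 = 0.0005104
Step 2: ln(n/nQ) = -7.58
Step 3: mu = kB*T*ln(n/nQ) = 3.73e-21*-7.58 = -2.827e-20 J
Step 4: Convert to eV: -2.827e-20/1.602e-19 = -0.1765 eV

-0.1765


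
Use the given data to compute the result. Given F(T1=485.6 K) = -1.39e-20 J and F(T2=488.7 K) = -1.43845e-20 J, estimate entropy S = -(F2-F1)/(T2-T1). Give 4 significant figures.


Step 1: dF = F2 - F1 = -1.43845e-20 - (-1.39e-20) = -4.845e-22 J
Step 2: dT = T2 - T1 = 488.7 - 485.6 = 3.1 K
Step 3: S = -dF/dT = -(-4.845e-22)/3.1 = 1.563e-22 J/K

1.563e-22


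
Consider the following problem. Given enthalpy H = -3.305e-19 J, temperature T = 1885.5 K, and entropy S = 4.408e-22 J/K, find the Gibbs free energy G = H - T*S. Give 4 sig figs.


Step 1: T*S = 1885.5 * 4.408e-22 = 8.311e-19 J
Step 2: G = H - T*S = -3.305e-19 - 8.311e-19
Step 3: G = -1.162e-18 J

-1.162e-18


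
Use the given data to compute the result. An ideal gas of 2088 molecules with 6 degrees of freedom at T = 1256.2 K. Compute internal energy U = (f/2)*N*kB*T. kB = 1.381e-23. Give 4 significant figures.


Step 1: f/2 = 6/2 = 3.0
Step 2: N*kB*T = 2088*1.381e-23*1256.2 = 3.622e-17
Step 3: U = 3.0 * 3.622e-17 = 1.087e-16 J

1.087e-16


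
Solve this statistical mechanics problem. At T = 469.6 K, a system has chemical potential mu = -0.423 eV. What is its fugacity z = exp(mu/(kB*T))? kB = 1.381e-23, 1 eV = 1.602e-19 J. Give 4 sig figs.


Step 1: Convert mu to Joules: -0.423*1.602e-19 = -6.776e-20 J
Step 2: kB*T = 1.381e-23*469.6 = 6.485e-21 J
Step 3: mu/(kB*T) = -10.45
Step 4: z = exp(-10.45) = 2.897e-05

2.897e-05


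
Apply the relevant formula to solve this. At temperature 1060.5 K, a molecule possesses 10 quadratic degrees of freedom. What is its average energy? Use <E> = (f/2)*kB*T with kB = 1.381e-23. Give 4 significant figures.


Step 1: f/2 = 10/2 = 5
Step 2: kB*T = 1.381e-23 * 1060.5 = 1.465e-20
Step 3: <E> = 5 * 1.465e-20 = 7.323e-20 J

7.323e-20


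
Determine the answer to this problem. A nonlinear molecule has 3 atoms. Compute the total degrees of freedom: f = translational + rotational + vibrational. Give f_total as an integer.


Step 1: Translational DOF = 3
Step 2: Rotational DOF (nonlinear) = 3
Step 3: Vibrational DOF = 3*3 - 6 = 3
Step 4: Total = 3 + 3 + 3 = 9

9


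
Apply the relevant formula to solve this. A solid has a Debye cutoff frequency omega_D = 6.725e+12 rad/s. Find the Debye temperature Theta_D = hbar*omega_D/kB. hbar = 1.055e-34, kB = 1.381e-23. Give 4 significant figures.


Step 1: hbar*omega_D = 1.055e-34 * 6.725e+12 = 7.095e-22 J
Step 2: Theta_D = 7.095e-22 / 1.381e-23
Step 3: Theta_D = 51.37 K

51.37


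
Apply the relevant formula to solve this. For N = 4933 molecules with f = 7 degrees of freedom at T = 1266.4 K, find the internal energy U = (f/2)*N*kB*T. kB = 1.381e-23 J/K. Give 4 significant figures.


Step 1: f/2 = 7/2 = 3.5
Step 2: N*kB*T = 4933*1.381e-23*1266.4 = 8.627e-17
Step 3: U = 3.5 * 8.627e-17 = 3.02e-16 J

3.02e-16


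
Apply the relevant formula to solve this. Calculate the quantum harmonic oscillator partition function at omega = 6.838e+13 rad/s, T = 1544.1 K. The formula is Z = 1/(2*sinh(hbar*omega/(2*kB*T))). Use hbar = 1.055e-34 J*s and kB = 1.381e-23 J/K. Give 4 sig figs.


Step 1: Compute x = hbar*omega/(kB*T) = 1.055e-34*6.838e+13/(1.381e-23*1544.1) = 0.3383
Step 2: x/2 = 0.1692
Step 3: sinh(x/2) = 0.17
Step 4: Z = 1/(2*0.17) = 2.942

2.942


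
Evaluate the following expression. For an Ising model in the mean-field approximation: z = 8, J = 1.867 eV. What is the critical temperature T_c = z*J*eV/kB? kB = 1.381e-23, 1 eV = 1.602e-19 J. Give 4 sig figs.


Step 1: z*J = 8*1.867 = 14.94 eV
Step 2: Convert to Joules: 14.94*1.602e-19 = 2.393e-18 J
Step 3: T_c = 2.393e-18 / 1.381e-23 = 1.733e+05 K

1.733e+05


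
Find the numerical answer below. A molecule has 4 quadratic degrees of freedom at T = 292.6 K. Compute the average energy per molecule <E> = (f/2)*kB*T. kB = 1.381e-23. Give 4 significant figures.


Step 1: f/2 = 4/2 = 2
Step 2: kB*T = 1.381e-23 * 292.6 = 4.041e-21
Step 3: <E> = 2 * 4.041e-21 = 8.082e-21 J

8.082e-21


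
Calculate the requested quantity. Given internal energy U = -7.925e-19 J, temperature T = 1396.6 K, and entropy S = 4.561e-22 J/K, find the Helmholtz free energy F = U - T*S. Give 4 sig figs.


Step 1: T*S = 1396.6 * 4.561e-22 = 6.37e-19 J
Step 2: F = U - T*S = -7.925e-19 - 6.37e-19
Step 3: F = -1.429e-18 J

-1.429e-18


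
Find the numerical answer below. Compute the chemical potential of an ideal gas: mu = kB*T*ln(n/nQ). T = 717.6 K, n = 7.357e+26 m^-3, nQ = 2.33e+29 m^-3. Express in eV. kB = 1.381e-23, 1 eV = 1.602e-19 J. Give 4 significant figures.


Step 1: n/nQ = 7.357e+26/2.33e+29 = 0.003158
Step 2: ln(n/nQ) = -5.758
Step 3: mu = kB*T*ln(n/nQ) = 9.91e-21*-5.758 = -5.706e-20 J
Step 4: Convert to eV: -5.706e-20/1.602e-19 = -0.3562 eV

-0.3562


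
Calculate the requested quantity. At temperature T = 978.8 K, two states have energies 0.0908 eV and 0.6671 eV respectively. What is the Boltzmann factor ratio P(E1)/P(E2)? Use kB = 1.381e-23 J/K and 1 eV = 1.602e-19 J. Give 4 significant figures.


Step 1: Compute energy difference dE = E1 - E2 = 0.0908 - 0.6671 = -0.5763 eV
Step 2: Convert to Joules: dE_J = -0.5763 * 1.602e-19 = -9.232e-20 J
Step 3: Compute exponent = -dE_J / (kB * T) = -(-9.232e-20) / (1.381e-23 * 978.8) = 6.83
Step 4: P(E1)/P(E2) = exp(6.83) = 925.2

925.2


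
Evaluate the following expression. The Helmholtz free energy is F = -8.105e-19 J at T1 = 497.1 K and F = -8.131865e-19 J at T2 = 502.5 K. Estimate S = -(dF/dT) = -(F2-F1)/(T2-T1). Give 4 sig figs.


Step 1: dF = F2 - F1 = -8.131865e-19 - (-8.105e-19) = -2.6865e-21 J
Step 2: dT = T2 - T1 = 502.5 - 497.1 = 5.4 K
Step 3: S = -dF/dT = -(-2.6865e-21)/5.4 = 4.975e-22 J/K

4.975e-22


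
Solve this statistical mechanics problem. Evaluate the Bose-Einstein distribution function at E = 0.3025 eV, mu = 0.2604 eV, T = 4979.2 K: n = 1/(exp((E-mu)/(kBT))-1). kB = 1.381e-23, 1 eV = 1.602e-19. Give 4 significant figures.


Step 1: (E - mu) = 0.0421 eV
Step 2: x = (E-mu)*eV/(kB*T) = 0.0421*1.602e-19/(1.381e-23*4979.2) = 0.09808
Step 3: exp(x) = 1.103
Step 4: n = 1/(exp(x)-1) = 9.704

9.704


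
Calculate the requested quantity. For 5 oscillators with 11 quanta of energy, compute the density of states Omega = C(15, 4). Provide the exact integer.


Step 1: Use binomial coefficient C(15, 4)
Step 2: Numerator = 15! / 11!
Step 3: Denominator = 4!
Step 4: Omega = 1365

1365


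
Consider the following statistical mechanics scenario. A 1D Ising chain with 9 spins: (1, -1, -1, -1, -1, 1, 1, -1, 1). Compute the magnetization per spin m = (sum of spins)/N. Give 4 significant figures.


Step 1: Count up spins (+1): 4, down spins (-1): 5
Step 2: Total magnetization M = 4 - 5 = -1
Step 3: m = M/N = -1/9 = -0.1111

-0.1111


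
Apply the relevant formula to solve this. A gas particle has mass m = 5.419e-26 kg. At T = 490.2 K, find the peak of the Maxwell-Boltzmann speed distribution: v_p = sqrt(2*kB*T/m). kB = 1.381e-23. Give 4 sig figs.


Step 1: Numerator = 2*kB*T = 2*1.381e-23*490.2 = 1.354e-20
Step 2: Ratio = 1.354e-20 / 5.419e-26 = 2.498e+05
Step 3: v_p = sqrt(2.498e+05) = 499.8 m/s

499.8


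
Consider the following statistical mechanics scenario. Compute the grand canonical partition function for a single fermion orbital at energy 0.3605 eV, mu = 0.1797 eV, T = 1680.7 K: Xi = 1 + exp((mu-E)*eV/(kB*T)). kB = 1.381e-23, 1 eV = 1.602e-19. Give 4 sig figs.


Step 1: (mu - E) = 0.1797 - 0.3605 = -0.1808 eV
Step 2: x = (mu-E)*eV/(kB*T) = -0.1808*1.602e-19/(1.381e-23*1680.7) = -1.248
Step 3: exp(x) = 0.2871
Step 4: Xi = 1 + 0.2871 = 1.287

1.287


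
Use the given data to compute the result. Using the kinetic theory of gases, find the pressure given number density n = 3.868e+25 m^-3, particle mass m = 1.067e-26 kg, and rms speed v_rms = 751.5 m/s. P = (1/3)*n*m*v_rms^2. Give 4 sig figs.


Step 1: v_rms^2 = 751.5^2 = 5.648e+05
Step 2: n*m = 3.868e+25*1.067e-26 = 0.4127
Step 3: P = (1/3)*0.4127*5.648e+05 = 7.769e+04 Pa

7.769e+04


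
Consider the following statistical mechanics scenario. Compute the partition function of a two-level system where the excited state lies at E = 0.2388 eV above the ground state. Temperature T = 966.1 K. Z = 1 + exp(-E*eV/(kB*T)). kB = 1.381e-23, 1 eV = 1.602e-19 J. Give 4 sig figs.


Step 1: Compute beta*E = E*eV/(kB*T) = 0.2388*1.602e-19/(1.381e-23*966.1) = 2.867
Step 2: exp(-beta*E) = exp(-2.867) = 0.05685
Step 3: Z = 1 + 0.05685 = 1.057

1.057


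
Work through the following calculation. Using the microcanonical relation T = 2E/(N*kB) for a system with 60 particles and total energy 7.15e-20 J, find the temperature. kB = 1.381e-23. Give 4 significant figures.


Step 1: Numerator = 2*E = 2*7.15e-20 = 1.43e-19 J
Step 2: Denominator = N*kB = 60*1.381e-23 = 8.286e-22
Step 3: T = 1.43e-19 / 8.286e-22 = 172.6 K

172.6


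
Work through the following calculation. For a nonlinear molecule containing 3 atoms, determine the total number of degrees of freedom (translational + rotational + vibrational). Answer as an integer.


Step 1: Translational DOF = 3
Step 2: Rotational DOF (nonlinear) = 3
Step 3: Vibrational DOF = 3*3 - 6 = 3
Step 4: Total = 3 + 3 + 3 = 9

9


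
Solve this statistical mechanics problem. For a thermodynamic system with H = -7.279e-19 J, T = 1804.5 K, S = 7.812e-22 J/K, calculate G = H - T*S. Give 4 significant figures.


Step 1: T*S = 1804.5 * 7.812e-22 = 1.41e-18 J
Step 2: G = H - T*S = -7.279e-19 - 1.41e-18
Step 3: G = -2.138e-18 J

-2.138e-18


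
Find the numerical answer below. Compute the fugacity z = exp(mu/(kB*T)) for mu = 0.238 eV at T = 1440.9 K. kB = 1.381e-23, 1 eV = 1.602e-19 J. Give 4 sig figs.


Step 1: Convert mu to Joules: 0.238*1.602e-19 = 3.813e-20 J
Step 2: kB*T = 1.381e-23*1440.9 = 1.99e-20 J
Step 3: mu/(kB*T) = 1.916
Step 4: z = exp(1.916) = 6.794

6.794


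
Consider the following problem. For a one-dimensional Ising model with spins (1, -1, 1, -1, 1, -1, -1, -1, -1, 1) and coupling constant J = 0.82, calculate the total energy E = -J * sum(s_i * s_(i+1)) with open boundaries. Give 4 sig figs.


Step 1: Nearest-neighbor products: -1, -1, -1, -1, -1, 1, 1, 1, -1
Step 2: Sum of products = -3
Step 3: E = -0.82 * -3 = 2.46

2.46


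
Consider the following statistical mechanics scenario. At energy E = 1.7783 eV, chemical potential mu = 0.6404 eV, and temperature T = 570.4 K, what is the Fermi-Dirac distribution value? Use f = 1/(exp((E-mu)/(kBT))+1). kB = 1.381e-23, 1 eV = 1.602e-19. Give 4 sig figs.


Step 1: (E - mu) = 1.7783 - 0.6404 = 1.138 eV
Step 2: Convert: (E-mu)*eV = 1.823e-19 J
Step 3: x = (E-mu)*eV/(kB*T) = 23.14
Step 4: f = 1/(exp(23.14)+1) = 8.907e-11

8.907e-11


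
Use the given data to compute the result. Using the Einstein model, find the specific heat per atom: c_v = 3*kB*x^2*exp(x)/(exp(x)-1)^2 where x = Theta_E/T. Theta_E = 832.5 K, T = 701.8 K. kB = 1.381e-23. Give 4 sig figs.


Step 1: x = Theta_E/T = 832.5/701.8 = 1.186
Step 2: x^2 = 1.407
Step 3: exp(x) = 3.275
Step 4: c_v = 3*1.381e-23*1.407*3.275/(3.275-1)^2 = 3.69e-23

3.69e-23


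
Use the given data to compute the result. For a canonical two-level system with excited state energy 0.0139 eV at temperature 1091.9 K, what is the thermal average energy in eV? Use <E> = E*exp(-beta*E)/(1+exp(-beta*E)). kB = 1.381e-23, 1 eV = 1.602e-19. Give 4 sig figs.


Step 1: beta*E = 0.0139*1.602e-19/(1.381e-23*1091.9) = 0.1477
Step 2: exp(-beta*E) = 0.8627
Step 3: <E> = 0.0139*0.8627/(1+0.8627) = 0.006438 eV

0.006438


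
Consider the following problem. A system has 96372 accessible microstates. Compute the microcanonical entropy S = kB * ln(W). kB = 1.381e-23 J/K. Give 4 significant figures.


Step 1: ln(W) = ln(96372) = 11.48
Step 2: S = kB * ln(W) = 1.381e-23 * 11.48
Step 3: S = 1.585e-22 J/K

1.585e-22


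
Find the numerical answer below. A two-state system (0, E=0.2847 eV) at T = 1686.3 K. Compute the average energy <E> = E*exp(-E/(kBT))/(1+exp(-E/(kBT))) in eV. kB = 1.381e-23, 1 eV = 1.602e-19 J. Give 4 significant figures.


Step 1: beta*E = 0.2847*1.602e-19/(1.381e-23*1686.3) = 1.958
Step 2: exp(-beta*E) = 0.1411
Step 3: <E> = 0.2847*0.1411/(1+0.1411) = 0.0352 eV

0.0352


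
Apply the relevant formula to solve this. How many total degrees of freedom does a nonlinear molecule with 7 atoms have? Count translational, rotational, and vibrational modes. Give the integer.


Step 1: Translational DOF = 3
Step 2: Rotational DOF (nonlinear) = 3
Step 3: Vibrational DOF = 3*7 - 6 = 15
Step 4: Total = 3 + 3 + 15 = 21

21


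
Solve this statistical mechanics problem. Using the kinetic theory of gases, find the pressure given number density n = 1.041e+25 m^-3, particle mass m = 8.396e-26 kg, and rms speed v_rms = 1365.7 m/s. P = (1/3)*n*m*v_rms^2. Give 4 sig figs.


Step 1: v_rms^2 = 1365.7^2 = 1.865e+06
Step 2: n*m = 1.041e+25*8.396e-26 = 0.874
Step 3: P = (1/3)*0.874*1.865e+06 = 5.434e+05 Pa

5.434e+05


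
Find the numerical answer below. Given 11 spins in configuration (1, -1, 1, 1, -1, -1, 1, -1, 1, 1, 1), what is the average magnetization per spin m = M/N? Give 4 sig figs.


Step 1: Count up spins (+1): 7, down spins (-1): 4
Step 2: Total magnetization M = 7 - 4 = 3
Step 3: m = M/N = 3/11 = 0.2727

0.2727


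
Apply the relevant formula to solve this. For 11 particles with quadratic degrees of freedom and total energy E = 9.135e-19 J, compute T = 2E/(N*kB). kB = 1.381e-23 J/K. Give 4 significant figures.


Step 1: Numerator = 2*E = 2*9.135e-19 = 1.827e-18 J
Step 2: Denominator = N*kB = 11*1.381e-23 = 1.519e-22
Step 3: T = 1.827e-18 / 1.519e-22 = 1.203e+04 K

1.203e+04


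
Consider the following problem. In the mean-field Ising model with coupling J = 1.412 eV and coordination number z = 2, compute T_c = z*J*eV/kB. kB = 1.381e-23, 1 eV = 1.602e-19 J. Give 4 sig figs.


Step 1: z*J = 2*1.412 = 2.824 eV
Step 2: Convert to Joules: 2.824*1.602e-19 = 4.524e-19 J
Step 3: T_c = 4.524e-19 / 1.381e-23 = 3.276e+04 K

3.276e+04


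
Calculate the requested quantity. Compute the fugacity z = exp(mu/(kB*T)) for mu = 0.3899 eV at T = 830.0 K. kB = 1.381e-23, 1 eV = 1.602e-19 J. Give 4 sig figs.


Step 1: Convert mu to Joules: 0.3899*1.602e-19 = 6.246e-20 J
Step 2: kB*T = 1.381e-23*830.0 = 1.146e-20 J
Step 3: mu/(kB*T) = 5.449
Step 4: z = exp(5.449) = 232.6

232.6


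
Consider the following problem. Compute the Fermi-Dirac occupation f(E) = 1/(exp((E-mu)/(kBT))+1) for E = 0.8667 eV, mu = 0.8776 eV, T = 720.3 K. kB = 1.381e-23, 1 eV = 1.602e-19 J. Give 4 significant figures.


Step 1: (E - mu) = 0.8667 - 0.8776 = -0.0109 eV
Step 2: Convert: (E-mu)*eV = -1.746e-21 J
Step 3: x = (E-mu)*eV/(kB*T) = -0.1755
Step 4: f = 1/(exp(-0.1755)+1) = 0.5438

0.5438


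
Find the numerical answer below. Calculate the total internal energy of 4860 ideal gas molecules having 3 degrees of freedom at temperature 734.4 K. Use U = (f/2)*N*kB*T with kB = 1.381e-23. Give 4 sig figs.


Step 1: f/2 = 3/2 = 1.5
Step 2: N*kB*T = 4860*1.381e-23*734.4 = 4.929e-17
Step 3: U = 1.5 * 4.929e-17 = 7.394e-17 J

7.394e-17


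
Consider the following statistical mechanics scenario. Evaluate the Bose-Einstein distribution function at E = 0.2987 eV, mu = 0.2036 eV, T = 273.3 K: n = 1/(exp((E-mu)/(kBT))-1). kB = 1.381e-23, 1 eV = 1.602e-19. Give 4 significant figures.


Step 1: (E - mu) = 0.0951 eV
Step 2: x = (E-mu)*eV/(kB*T) = 0.0951*1.602e-19/(1.381e-23*273.3) = 4.037
Step 3: exp(x) = 56.63
Step 4: n = 1/(exp(x)-1) = 0.01798

0.01798


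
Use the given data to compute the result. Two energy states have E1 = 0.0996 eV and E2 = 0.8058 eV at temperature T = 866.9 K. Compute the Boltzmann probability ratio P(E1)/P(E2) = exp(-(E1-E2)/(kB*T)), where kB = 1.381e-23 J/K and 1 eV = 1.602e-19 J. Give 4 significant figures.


Step 1: Compute energy difference dE = E1 - E2 = 0.0996 - 0.8058 = -0.7062 eV
Step 2: Convert to Joules: dE_J = -0.7062 * 1.602e-19 = -1.131e-19 J
Step 3: Compute exponent = -dE_J / (kB * T) = -(-1.131e-19) / (1.381e-23 * 866.9) = 9.45
Step 4: P(E1)/P(E2) = exp(9.45) = 1.271e+04

1.271e+04


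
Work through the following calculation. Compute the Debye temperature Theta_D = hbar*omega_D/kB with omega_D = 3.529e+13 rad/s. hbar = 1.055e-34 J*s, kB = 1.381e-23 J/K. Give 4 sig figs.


Step 1: hbar*omega_D = 1.055e-34 * 3.529e+13 = 3.723e-21 J
Step 2: Theta_D = 3.723e-21 / 1.381e-23
Step 3: Theta_D = 269.6 K

269.6


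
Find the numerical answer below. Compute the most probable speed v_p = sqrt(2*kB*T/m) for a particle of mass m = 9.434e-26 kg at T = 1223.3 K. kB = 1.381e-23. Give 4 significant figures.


Step 1: Numerator = 2*kB*T = 2*1.381e-23*1223.3 = 3.379e-20
Step 2: Ratio = 3.379e-20 / 9.434e-26 = 3.581e+05
Step 3: v_p = sqrt(3.581e+05) = 598.5 m/s

598.5


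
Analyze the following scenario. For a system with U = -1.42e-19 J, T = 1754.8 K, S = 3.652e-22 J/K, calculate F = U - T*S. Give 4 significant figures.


Step 1: T*S = 1754.8 * 3.652e-22 = 6.409e-19 J
Step 2: F = U - T*S = -1.42e-19 - 6.409e-19
Step 3: F = -7.829e-19 J

-7.829e-19


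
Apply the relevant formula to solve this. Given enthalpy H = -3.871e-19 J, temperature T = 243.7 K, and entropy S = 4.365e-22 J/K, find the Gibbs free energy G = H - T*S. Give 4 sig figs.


Step 1: T*S = 243.7 * 4.365e-22 = 1.064e-19 J
Step 2: G = H - T*S = -3.871e-19 - 1.064e-19
Step 3: G = -4.935e-19 J

-4.935e-19


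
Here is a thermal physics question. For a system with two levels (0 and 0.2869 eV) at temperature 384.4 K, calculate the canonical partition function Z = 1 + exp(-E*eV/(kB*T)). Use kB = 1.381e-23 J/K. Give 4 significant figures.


Step 1: Compute beta*E = E*eV/(kB*T) = 0.2869*1.602e-19/(1.381e-23*384.4) = 8.658
Step 2: exp(-beta*E) = exp(-8.658) = 0.0001737
Step 3: Z = 1 + 0.0001737 = 1

1


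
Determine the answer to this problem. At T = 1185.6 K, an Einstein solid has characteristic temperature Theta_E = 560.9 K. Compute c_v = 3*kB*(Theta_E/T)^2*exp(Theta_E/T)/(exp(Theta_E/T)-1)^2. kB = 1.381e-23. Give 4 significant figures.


Step 1: x = Theta_E/T = 560.9/1185.6 = 0.4731
Step 2: x^2 = 0.2238
Step 3: exp(x) = 1.605
Step 4: c_v = 3*1.381e-23*0.2238*1.605/(1.605-1)^2 = 4.067e-23

4.067e-23


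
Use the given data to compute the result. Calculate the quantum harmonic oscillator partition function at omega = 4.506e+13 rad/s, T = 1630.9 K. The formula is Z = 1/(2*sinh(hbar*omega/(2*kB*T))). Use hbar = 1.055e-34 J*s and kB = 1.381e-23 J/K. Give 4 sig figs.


Step 1: Compute x = hbar*omega/(kB*T) = 1.055e-34*4.506e+13/(1.381e-23*1630.9) = 0.2111
Step 2: x/2 = 0.1055
Step 3: sinh(x/2) = 0.1057
Step 4: Z = 1/(2*0.1057) = 4.729

4.729


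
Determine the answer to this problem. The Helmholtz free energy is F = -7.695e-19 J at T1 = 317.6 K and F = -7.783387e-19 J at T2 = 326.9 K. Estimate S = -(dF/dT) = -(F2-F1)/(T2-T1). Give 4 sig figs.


Step 1: dF = F2 - F1 = -7.783387e-19 - (-7.695e-19) = -8.8387e-21 J
Step 2: dT = T2 - T1 = 326.9 - 317.6 = 9.3 K
Step 3: S = -dF/dT = -(-8.8387e-21)/9.3 = 9.504e-22 J/K

9.504e-22


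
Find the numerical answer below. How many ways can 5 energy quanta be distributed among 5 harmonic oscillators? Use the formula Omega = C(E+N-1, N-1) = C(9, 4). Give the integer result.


Step 1: Use binomial coefficient C(9, 4)
Step 2: Numerator = 9! / 5!
Step 3: Denominator = 4!
Step 4: Omega = 126

126


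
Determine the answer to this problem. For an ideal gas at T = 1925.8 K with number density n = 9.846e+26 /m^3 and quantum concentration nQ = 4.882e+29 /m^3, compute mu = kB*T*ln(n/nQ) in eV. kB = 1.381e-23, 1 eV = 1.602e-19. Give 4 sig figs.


Step 1: n/nQ = 9.846e+26/4.882e+29 = 0.002017
Step 2: ln(n/nQ) = -6.206
Step 3: mu = kB*T*ln(n/nQ) = 2.66e-20*-6.206 = -1.651e-19 J
Step 4: Convert to eV: -1.651e-19/1.602e-19 = -1.03 eV

-1.03


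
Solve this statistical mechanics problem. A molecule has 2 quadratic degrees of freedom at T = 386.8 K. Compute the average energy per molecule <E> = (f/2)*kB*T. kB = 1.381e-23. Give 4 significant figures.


Step 1: f/2 = 2/2 = 1
Step 2: kB*T = 1.381e-23 * 386.8 = 5.342e-21
Step 3: <E> = 1 * 5.342e-21 = 5.342e-21 J

5.342e-21


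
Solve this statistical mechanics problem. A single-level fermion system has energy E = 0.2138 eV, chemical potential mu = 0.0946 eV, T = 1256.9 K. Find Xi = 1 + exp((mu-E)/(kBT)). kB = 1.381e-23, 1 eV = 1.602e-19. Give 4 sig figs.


Step 1: (mu - E) = 0.0946 - 0.2138 = -0.1192 eV
Step 2: x = (mu-E)*eV/(kB*T) = -0.1192*1.602e-19/(1.381e-23*1256.9) = -1.1
Step 3: exp(x) = 0.3328
Step 4: Xi = 1 + 0.3328 = 1.333

1.333


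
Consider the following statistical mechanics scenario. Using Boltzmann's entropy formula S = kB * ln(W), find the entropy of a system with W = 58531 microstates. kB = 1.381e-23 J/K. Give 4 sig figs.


Step 1: ln(W) = ln(58531) = 10.98
Step 2: S = kB * ln(W) = 1.381e-23 * 10.98
Step 3: S = 1.516e-22 J/K

1.516e-22


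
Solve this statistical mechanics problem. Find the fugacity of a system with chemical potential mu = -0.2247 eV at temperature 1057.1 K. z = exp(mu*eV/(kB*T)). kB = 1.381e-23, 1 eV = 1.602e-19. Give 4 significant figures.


Step 1: Convert mu to Joules: -0.2247*1.602e-19 = -3.6e-20 J
Step 2: kB*T = 1.381e-23*1057.1 = 1.46e-20 J
Step 3: mu/(kB*T) = -2.466
Step 4: z = exp(-2.466) = 0.08494

0.08494


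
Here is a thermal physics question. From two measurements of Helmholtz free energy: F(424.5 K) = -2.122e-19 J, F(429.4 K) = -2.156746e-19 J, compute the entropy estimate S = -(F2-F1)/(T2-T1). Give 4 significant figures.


Step 1: dF = F2 - F1 = -2.156746e-19 - (-2.122e-19) = -3.4746e-21 J
Step 2: dT = T2 - T1 = 429.4 - 424.5 = 4.9 K
Step 3: S = -dF/dT = -(-3.4746e-21)/4.9 = 7.091e-22 J/K

7.091e-22


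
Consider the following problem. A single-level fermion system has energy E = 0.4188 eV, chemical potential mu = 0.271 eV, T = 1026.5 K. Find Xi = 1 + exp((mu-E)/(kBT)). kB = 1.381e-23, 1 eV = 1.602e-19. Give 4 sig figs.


Step 1: (mu - E) = 0.271 - 0.4188 = -0.1478 eV
Step 2: x = (mu-E)*eV/(kB*T) = -0.1478*1.602e-19/(1.381e-23*1026.5) = -1.67
Step 3: exp(x) = 0.1882
Step 4: Xi = 1 + 0.1882 = 1.188

1.188


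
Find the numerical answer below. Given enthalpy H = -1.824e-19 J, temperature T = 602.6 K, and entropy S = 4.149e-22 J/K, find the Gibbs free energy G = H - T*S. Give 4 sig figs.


Step 1: T*S = 602.6 * 4.149e-22 = 2.5e-19 J
Step 2: G = H - T*S = -1.824e-19 - 2.5e-19
Step 3: G = -4.324e-19 J

-4.324e-19


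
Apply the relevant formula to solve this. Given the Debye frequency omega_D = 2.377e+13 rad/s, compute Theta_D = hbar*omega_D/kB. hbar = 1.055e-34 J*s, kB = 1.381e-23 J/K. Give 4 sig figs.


Step 1: hbar*omega_D = 1.055e-34 * 2.377e+13 = 2.508e-21 J
Step 2: Theta_D = 2.508e-21 / 1.381e-23
Step 3: Theta_D = 181.6 K

181.6


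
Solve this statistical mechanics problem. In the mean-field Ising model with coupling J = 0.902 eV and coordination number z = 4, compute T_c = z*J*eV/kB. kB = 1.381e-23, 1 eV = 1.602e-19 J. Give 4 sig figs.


Step 1: z*J = 4*0.902 = 3.608 eV
Step 2: Convert to Joules: 3.608*1.602e-19 = 5.78e-19 J
Step 3: T_c = 5.78e-19 / 1.381e-23 = 4.185e+04 K

4.185e+04


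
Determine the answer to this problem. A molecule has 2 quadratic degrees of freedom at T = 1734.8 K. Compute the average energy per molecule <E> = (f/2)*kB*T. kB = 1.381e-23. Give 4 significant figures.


Step 1: f/2 = 2/2 = 1
Step 2: kB*T = 1.381e-23 * 1734.8 = 2.396e-20
Step 3: <E> = 1 * 2.396e-20 = 2.396e-20 J

2.396e-20
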